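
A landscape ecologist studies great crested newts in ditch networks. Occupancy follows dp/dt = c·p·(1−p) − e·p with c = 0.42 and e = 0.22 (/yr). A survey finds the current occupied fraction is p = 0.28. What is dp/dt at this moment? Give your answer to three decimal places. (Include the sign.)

0.023

Colonization term: c·p·(1−p) = 0.42×0.28×0.7200 = 0.08467.
Extinction term: e·p = 0.06160.
dp/dt = 0.08467 − 0.06160 = 0.02307.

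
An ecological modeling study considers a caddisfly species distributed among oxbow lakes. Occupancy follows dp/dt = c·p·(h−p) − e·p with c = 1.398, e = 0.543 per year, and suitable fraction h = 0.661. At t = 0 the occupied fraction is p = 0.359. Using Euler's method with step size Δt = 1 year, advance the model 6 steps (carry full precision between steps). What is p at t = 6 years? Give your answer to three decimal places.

Update rule: p ← p + [c·p·(h−p) − e·p]·Δt with Δt = 1.
p: 0.35900 → 0.31563  (Δp = -0.04337)
p: 0.31563 → 0.29664  (Δp = -0.01899)
p: 0.29664 → 0.28666  (Δp = -0.00997)
p: 0.28666 → 0.28102  (Δp = -0.00564)
p: 0.28102 → 0.27771  (Δp = -0.00331)
p: 0.27771 → 0.27572  (Δp = -0.00199)

0.276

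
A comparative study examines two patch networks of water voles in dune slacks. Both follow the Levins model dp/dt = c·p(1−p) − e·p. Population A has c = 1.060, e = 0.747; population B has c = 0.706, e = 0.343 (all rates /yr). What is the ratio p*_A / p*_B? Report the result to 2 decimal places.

A: p*_A = 1 − 0.747/1.060 = 0.2953.
B: p*_B = 1 − 0.343/0.706 = 0.5142.
p*_A / p*_B = 0.2953/0.5142 = 0.5743.

0.57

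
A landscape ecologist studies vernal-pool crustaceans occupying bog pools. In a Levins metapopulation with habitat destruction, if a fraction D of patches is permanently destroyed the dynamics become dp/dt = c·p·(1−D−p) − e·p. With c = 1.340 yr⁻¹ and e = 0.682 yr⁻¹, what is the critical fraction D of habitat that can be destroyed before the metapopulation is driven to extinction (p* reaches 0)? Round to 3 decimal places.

The nontrivial equilibrium is p* = (1−D) − e/c; extinction occurs when this hits zero.
So D_crit = 1 − e/c = 1 − 0.682/1.340 = 1 − 0.5090 = 0.4910.
Note this equals the original equilibrium occupancy — the Levins extinction-debt result.

0.491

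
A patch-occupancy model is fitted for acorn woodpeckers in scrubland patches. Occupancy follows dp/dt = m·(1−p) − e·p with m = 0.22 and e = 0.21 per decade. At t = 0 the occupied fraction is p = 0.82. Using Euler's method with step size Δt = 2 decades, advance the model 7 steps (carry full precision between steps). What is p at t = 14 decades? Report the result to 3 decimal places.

Update rule: p ← p + [m·(1−p) − e·p]·Δt with Δt = 2.
step 1: Δp = -0.26520, p = 0.55480
step 2: Δp = -0.03713, p = 0.51767
step 3: Δp = -0.00520, p = 0.51247
step 4: Δp = -0.00073, p = 0.51175
step 5: Δp = -0.00010, p = 0.51164
step 6: Δp = -0.00001, p = 0.51163
step 7: Δp = -0.00000, p = 0.51163

0.512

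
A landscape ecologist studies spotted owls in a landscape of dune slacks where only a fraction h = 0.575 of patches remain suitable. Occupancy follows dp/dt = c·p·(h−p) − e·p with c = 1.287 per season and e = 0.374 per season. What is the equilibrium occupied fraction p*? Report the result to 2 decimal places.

0.28

Setting dp/dt = 0 and dividing by p* gives c·(h−p*) = e.
So p* = h − e/c = 0.575 − 0.374/1.287 = 0.575 − 0.2906 = 0.2844.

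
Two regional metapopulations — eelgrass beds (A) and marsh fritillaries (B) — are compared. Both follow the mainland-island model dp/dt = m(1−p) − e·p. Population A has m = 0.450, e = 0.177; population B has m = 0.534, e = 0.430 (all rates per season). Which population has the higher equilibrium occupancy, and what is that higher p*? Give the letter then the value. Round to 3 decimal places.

A: p*_A = m/(m+e) = 0.450/0.6270 = 0.7177.
B: p*_B = 0.534/0.9640 = 0.5539.
A is higher at 0.7177.

A, 0.718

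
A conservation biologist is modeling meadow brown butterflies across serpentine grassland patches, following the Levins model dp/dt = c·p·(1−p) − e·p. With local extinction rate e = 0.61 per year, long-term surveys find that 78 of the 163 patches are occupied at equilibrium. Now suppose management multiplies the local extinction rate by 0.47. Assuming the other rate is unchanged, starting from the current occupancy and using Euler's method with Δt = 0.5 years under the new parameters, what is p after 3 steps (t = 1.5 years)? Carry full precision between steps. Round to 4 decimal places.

Observed p* = 78/163 = 0.47853.
Balance c(1−p*) = e gives c = e/(1 − 0.47853) = 0.61/0.52147 = 1.16976.
Starting from p₀ = 0.47853; update p ← p + (dp/dt)·Δt with the new parameters.
  1  |  dp/dt·Δt = +0.077354  |  p_1 = 0.555882
  2  |  dp/dt·Δt = +0.064709  |  p_2 = 0.620590
  3  |  dp/dt·Δt = +0.048754  |  p_3 = 0.669344

0.6693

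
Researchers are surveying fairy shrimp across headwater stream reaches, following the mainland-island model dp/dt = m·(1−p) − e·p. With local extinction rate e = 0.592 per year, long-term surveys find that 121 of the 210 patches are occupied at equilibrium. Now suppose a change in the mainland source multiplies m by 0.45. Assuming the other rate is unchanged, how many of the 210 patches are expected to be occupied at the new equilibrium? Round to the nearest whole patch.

80

Observed p* = 121/210 = 0.57619.
Balance m(1−p*) = e·p* gives m = e·p*/(1−p*) = 0.592×0.57619/0.42381 = 0.80485.
New p* = m/(m+e) = 0.36218/(0.36218+0.59200) = 0.37957.
Expected occupied = 210 × 0.37957 = 79.71 ≈ 80.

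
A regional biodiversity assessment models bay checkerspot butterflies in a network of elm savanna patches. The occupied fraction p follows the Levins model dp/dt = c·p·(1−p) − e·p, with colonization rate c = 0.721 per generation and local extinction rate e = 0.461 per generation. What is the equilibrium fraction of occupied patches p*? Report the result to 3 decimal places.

Setting dp/dt = 0 and dividing through by p* gives c·(1−p*) = e.
So p* = 1 − e/c = 1 − 0.461/0.721 = 1 − 0.6394 = 0.3606.

0.361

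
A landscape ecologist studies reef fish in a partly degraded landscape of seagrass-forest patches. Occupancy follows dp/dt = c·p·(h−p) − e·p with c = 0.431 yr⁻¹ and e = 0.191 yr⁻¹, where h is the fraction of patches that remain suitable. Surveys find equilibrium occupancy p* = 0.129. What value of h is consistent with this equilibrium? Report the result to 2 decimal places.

0.57

At equilibrium c(h−p*) = e, so h = p* + e/c.
h = 0.129 + 0.191/0.431 = 0.129 + 0.4432 = 0.5722.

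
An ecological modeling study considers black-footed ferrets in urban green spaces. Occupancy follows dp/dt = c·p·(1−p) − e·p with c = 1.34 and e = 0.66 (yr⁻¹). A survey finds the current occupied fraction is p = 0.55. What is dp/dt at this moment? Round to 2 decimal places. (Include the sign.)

Colonization term: c·p·(1−p) = 1.34×0.55×0.4500 = 0.33165.
Extinction term: e·p = 0.36300.
dp/dt = 0.33165 − 0.36300 = -0.03135.

-0.03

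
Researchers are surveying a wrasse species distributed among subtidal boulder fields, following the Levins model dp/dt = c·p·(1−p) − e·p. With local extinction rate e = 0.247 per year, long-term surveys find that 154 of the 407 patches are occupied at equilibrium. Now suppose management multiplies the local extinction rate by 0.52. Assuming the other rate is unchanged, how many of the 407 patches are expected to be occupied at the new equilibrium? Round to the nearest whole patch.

275

Observed p* = 154/407 = 0.37838.
Balance c(1−p*) = e gives c = e/(1 − 0.37838) = 0.247/0.62162 = 0.39735.
New p* = 1 − e/c = 1 − 0.12844/0.39735 = 0.67676.
Expected occupied = 407 × 0.67676 = 275.44 ≈ 275.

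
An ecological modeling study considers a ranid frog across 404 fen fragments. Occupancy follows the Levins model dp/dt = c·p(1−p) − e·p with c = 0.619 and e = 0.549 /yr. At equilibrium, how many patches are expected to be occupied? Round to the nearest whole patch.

p* = 1 − e/c = 1 − 0.549/0.619 = 0.1131.
Expected occupied patches = N × p* = 404 × 0.1131 = 45.69 ≈ 46.

46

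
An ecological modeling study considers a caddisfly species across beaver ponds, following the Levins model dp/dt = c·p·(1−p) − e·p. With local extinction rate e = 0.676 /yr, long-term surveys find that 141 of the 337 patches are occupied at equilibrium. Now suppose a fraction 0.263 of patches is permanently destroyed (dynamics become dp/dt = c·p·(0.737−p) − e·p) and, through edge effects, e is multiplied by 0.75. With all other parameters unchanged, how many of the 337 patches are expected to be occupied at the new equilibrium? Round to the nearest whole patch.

101

Observed p* = 141/337 = 0.41840.
Balance c(1−p*) = e gives c = e/(1 − 0.41840) = 0.676/0.58160 = 1.16231.
New p* = 0.737 − e/c = 0.737 − 0.50700/1.16231 = 0.30080.
Expected occupied = 337 × 0.30080 = 101.37 ≈ 101.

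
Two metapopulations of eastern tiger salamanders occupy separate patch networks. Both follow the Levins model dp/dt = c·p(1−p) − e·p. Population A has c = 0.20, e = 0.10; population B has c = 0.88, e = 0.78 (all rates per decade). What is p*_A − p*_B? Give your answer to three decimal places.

0.386

A: p*_A = 1 − 0.10/0.20 = 0.5000.
B: p*_B = 1 − 0.78/0.88 = 0.1136.
p*_A − p*_B = 0.5000 − 0.1136 = 0.3864.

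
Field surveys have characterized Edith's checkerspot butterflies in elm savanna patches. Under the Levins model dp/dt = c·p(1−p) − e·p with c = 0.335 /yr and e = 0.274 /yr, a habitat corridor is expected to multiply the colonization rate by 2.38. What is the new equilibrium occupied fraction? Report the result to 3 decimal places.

Before: p* = 1 − 0.274/0.335 = 0.1821.
After the change, c = 0.7973, e = 0.274, so p* = 1 − 0.274/0.7973 = 0.6563.

0.656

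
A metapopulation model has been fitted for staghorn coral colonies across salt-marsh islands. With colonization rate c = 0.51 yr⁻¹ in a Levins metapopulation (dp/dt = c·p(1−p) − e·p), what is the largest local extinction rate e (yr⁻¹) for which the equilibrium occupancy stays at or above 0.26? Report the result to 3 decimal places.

1 − e/c ≥ 0.26 ⇒ e ≤ c(1 − 0.26) = 0.51 × 0.7400.
e_max = 0.3774.

0.377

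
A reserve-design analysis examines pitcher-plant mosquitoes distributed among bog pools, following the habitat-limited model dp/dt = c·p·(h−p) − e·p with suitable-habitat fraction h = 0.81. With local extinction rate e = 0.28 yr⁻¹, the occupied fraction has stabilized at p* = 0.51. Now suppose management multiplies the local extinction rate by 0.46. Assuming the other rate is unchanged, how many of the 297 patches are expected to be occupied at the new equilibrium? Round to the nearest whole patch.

200

Balance c(h−p*) = e gives c = e/(0.81 − 0.51000) = 0.28/0.30000 = 0.93333.
New p* = 0.81 − e/c = 0.81 − 0.12880/0.93333 = 0.67200.
Expected occupied = 297 × 0.67200 = 199.58 ≈ 200.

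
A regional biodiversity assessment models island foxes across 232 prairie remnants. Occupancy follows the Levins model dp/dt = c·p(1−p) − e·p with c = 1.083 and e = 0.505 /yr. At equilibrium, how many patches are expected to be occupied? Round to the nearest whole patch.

p* = 1 − e/c = 1 − 0.505/1.083 = 0.5337.
Expected occupied patches = N × p* = 232 × 0.5337 = 123.82 ≈ 124.

124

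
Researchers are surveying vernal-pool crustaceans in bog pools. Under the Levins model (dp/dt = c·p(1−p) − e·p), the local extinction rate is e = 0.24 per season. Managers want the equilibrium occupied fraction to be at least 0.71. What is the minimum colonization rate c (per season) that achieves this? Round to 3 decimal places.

0.828

p* = 1 − e/c ≥ 0.71 requires e/c ≤ 0.2900, i.e. c ≥ e/0.2900.
c_min = 0.24/0.2900 = 0.8276.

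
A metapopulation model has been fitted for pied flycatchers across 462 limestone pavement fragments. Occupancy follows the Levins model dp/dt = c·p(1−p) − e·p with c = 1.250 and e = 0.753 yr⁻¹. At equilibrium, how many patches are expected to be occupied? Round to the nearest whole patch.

184

p* = 1 − e/c = 1 − 0.753/1.250 = 0.3976.
Expected occupied patches = N × p* = 462 × 0.3976 = 183.69 ≈ 184.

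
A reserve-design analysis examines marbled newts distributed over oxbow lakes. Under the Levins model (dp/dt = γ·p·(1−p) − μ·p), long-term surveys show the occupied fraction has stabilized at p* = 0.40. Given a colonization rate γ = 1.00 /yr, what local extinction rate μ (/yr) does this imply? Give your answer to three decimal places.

0.600

At equilibrium γ(1−p*) = μ.
μ = 1.00 × (1 − 0.40) = 1.00 × 0.6000 = 0.6000.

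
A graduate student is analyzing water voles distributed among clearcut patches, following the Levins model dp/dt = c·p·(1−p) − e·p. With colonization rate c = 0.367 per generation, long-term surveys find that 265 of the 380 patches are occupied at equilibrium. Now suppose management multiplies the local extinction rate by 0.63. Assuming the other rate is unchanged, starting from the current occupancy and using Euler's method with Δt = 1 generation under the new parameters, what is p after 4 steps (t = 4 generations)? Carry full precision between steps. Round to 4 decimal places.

0.7775

Observed p* = 265/380 = 0.69737.
Balance c(1−p*) = e gives e = 0.367×(1 − 0.69737) = 0.11107.
Starting from p₀ = 0.69737; update p ← p + (dp/dt)·Δt with the new parameters.
p: 0.69737 → 0.72603  (Δp = +0.02866)
p: 0.72603 → 0.74823  (Δp = +0.02220)
p: 0.74823 → 0.76501  (Δp = +0.01678)
p: 0.76501 → 0.77746  (Δp = +0.01245)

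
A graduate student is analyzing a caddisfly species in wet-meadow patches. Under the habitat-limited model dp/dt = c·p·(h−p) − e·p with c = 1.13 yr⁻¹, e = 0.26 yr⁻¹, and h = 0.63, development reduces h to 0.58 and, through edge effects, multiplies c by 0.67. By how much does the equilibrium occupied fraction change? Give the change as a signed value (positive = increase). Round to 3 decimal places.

Before: p* = h − e/c = 0.63 − 0.26/1.13 = 0.63 − 0.2301 = 0.3999.
After: c = 0.7571, e = 0.26, h = 0.58; p* = 0.58 − 0.26/0.7571 = 0.2366.
Δp* = 0.2366 − 0.3999 = -0.1633.

-0.163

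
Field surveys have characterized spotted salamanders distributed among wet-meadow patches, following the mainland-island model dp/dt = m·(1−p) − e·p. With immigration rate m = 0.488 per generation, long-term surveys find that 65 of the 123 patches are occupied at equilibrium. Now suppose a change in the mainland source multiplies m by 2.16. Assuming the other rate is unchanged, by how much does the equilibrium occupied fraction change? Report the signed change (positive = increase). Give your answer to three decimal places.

0.179

Observed p* = 65/123 = 0.52846.
Balance m(1−p*) = e·p* gives e = m(1−p*)/p* = 0.488×0.47154/0.52846 = 0.43544.
New p* = m/(m+e) = 1.05408/(1.05408+0.43544) = 0.70766.
Δp* = 0.70766 − 0.52846 = +0.17920.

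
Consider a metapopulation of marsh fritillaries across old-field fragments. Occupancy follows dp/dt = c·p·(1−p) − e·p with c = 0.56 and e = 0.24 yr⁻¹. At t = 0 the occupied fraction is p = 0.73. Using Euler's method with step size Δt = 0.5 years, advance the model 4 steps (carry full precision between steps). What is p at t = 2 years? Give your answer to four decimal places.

Update rule: p ← p + [c·p·(1−p) − e·p]·Δt with Δt = 0.5.
p: 0.73000 → 0.69759  (Δp = -0.03241)
p: 0.69759 → 0.67295  (Δp = -0.02464)
p: 0.67295 → 0.65382  (Δp = -0.01913)
p: 0.65382 → 0.63873  (Δp = -0.01508)

0.6387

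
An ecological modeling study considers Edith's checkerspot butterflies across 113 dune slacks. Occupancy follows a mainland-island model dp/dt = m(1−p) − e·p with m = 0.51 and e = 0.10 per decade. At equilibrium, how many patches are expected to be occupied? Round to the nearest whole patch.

94

p* = m/(m+e) = 0.51/0.6100 = 0.8361.
Expected occupied patches = N × p* = 113 × 0.8361 = 94.48 ≈ 94.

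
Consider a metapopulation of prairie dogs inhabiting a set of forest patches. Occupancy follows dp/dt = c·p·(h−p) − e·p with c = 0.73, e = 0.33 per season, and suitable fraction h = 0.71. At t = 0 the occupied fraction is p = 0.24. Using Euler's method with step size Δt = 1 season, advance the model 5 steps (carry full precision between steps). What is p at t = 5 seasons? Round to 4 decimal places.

0.2513

Update rule: p ← p + [c·p·(h−p) − e·p]·Δt with Δt = 1.
t = 1: p = 0.24000 + (+0.00314) = 0.24314
t = 2: p = 0.24314 + (+0.00263) = 0.24577
t = 3: p = 0.24577 + (+0.00218) = 0.24796
t = 4: p = 0.24796 + (+0.00181) = 0.24976
t = 5: p = 0.24976 + (+0.00149) = 0.25126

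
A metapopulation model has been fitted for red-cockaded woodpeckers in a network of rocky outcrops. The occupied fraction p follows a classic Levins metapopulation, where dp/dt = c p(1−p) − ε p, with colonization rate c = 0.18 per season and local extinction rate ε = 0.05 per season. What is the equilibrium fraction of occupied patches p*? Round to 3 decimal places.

At equilibrium, colonization balances extinction: c·p*·(1−p*) = ε·p*.
So p* = 1 − ε/c = 1 − 0.05/0.18 = 1 − 0.2778 = 0.7222.

0.722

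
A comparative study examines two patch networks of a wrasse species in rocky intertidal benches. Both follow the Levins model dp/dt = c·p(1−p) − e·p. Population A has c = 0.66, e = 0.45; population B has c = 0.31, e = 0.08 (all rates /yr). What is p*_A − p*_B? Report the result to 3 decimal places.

-0.424

A: p*_A = 1 − 0.45/0.66 = 0.3182.
B: p*_B = 1 − 0.08/0.31 = 0.7419.
p*_A − p*_B = 0.3182 − 0.7419 = -0.4238.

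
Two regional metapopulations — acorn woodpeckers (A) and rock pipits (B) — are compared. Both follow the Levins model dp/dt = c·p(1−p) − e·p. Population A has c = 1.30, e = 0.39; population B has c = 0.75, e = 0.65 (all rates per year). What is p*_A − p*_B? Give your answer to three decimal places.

A: p*_A = 1 − 0.39/1.30 = 0.7000.
B: p*_B = 1 − 0.65/0.75 = 0.1333.
p*_A − p*_B = 0.7000 − 0.1333 = 0.5667.

0.567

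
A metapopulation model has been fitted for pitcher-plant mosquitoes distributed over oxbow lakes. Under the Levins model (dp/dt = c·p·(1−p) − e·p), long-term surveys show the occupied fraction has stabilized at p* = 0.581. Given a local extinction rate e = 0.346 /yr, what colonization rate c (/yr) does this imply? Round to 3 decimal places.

At equilibrium c(1−p*) = e, so c = e/(1−p*).
c = 0.346/(1 − 0.581) = 0.346/0.4190 = 0.8258.

0.826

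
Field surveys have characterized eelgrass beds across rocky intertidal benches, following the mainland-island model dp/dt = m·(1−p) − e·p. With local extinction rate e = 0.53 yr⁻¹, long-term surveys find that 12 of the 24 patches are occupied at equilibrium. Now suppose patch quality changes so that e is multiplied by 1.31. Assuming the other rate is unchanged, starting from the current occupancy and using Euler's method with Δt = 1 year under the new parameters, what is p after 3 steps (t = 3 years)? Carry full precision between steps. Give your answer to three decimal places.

Observed p* = 12/24 = 0.50000.
Balance m(1−p*) = e·p* gives m = e·p*/(1−p*) = 0.53×0.50000/0.50000 = 0.53000.
Starting from p₀ = 0.50000; update p ← p + (dp/dt)·Δt with the new parameters.
t = 1: p = 0.50000 + (-0.08215) = 0.41785
t = 2: p = 0.41785 + (+0.01843) = 0.43628
t = 3: p = 0.43628 + (-0.00413) = 0.43214

0.432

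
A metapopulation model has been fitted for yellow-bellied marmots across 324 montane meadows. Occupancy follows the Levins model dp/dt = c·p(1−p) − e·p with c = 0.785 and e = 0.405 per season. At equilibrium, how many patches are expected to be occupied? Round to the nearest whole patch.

p* = 1 − e/c = 1 − 0.405/0.785 = 0.4841.
Expected occupied patches = N × p* = 324 × 0.4841 = 156.84 ≈ 157.

157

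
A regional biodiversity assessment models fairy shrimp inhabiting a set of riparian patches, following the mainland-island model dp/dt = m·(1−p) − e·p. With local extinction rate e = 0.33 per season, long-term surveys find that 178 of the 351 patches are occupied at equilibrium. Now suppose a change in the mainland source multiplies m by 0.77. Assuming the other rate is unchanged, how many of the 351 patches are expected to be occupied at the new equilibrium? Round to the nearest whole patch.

155

Observed p* = 178/351 = 0.50712.
Balance m(1−p*) = e·p* gives m = e·p*/(1−p*) = 0.33×0.50712/0.49288 = 0.33953.
New p* = m/(m+e) = 0.26144/(0.26144+0.33000) = 0.44204.
Expected occupied = 351 × 0.44204 = 155.16 ≈ 155.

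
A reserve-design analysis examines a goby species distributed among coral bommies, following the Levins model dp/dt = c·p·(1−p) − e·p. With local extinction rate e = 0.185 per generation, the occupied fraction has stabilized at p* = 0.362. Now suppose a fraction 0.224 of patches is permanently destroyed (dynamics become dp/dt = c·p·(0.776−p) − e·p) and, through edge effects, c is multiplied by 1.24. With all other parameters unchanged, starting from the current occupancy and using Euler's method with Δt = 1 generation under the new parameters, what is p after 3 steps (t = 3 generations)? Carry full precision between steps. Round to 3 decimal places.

0.329

Balance c(1−p*) = e gives c = e/(1 − 0.36200) = 0.185/0.63800 = 0.28997.
Starting from p₀ = 0.36200; update p ← p + (dp/dt)·Δt with the new parameters.
p: 0.36200 → 0.34892  (Δp = -0.01308)
p: 0.34892 → 0.33795  (Δp = -0.01097)
p: 0.33795 → 0.32866  (Δp = -0.00929)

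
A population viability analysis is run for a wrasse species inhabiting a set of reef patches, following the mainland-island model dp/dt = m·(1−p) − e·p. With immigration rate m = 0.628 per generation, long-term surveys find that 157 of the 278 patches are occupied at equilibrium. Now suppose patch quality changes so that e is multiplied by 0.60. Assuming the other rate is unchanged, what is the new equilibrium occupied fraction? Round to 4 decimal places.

0.6838

Observed p* = 157/278 = 0.56475.
Balance m(1−p*) = e·p* gives e = m(1−p*)/p* = 0.628×0.43525/0.56475 = 0.48400.
New p* = m/(m+e) = 0.62800/(0.62800+0.29040) = 0.68380.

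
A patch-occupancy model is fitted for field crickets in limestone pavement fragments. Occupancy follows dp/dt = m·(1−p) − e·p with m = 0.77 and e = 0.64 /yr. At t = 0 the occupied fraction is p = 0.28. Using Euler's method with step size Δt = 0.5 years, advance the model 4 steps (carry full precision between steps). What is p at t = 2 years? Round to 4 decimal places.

0.5441

Update rule: p ← p + [m·(1−p) − e·p]·Δt with Δt = 0.5.
  1  |  dp/dt·Δt = +0.187600  |  p_1 = 0.467600
  2  |  dp/dt·Δt = +0.055342  |  p_2 = 0.522942
  3  |  dp/dt·Δt = +0.016326  |  p_3 = 0.539268
  4  |  dp/dt·Δt = +0.004816  |  p_4 = 0.544084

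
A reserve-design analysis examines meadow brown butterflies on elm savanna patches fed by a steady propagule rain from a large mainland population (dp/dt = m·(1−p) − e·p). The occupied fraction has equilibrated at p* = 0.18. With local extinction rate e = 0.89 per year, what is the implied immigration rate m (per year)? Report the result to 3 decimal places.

At equilibrium m(1−p*) = e·p*, so m = e·p*/(1−p*).
m = 0.89 × 0.18 / 0.8200 = 0.1602/0.8200 = 0.1954.

0.195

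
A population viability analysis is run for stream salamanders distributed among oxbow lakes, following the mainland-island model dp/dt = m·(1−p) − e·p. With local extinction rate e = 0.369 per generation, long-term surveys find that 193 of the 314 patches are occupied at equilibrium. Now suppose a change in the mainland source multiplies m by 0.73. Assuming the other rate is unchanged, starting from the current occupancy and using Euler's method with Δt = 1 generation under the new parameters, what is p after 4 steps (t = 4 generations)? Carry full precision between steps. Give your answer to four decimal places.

Observed p* = 193/314 = 0.61465.
Balance m(1−p*) = e·p* gives m = e·p*/(1−p*) = 0.369×0.61465/0.38535 = 0.58857.
Starting from p₀ = 0.61465; update p ← p + (dp/dt)·Δt with the new parameters.
p: 0.61465 → 0.55341  (Δp = -0.06124)
p: 0.55341 → 0.54108  (Δp = -0.01233)
p: 0.54108 → 0.53860  (Δp = -0.00248)
p: 0.53860 → 0.53810  (Δp = -0.00050)

0.5381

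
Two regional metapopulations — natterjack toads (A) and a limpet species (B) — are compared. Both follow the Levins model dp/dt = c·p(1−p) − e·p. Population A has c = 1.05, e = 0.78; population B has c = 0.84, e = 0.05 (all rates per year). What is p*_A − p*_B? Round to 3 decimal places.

A: p*_A = 1 − 0.78/1.05 = 0.2571.
B: p*_B = 1 − 0.05/0.84 = 0.9405.
p*_A − p*_B = 0.2571 − 0.9405 = -0.6833.

-0.683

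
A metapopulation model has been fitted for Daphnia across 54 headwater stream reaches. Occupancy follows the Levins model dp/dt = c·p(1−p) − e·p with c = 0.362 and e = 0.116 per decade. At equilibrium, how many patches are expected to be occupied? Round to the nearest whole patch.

p* = 1 − e/c = 1 − 0.116/0.362 = 0.6796.
Expected occupied patches = N × p* = 54 × 0.6796 = 36.70 ≈ 37.

37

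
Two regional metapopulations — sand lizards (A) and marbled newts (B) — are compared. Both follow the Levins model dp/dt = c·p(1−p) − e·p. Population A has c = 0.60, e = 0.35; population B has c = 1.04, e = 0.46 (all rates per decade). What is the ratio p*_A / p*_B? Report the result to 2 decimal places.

A: p*_A = 1 − 0.35/0.60 = 0.4167.
B: p*_B = 1 − 0.46/1.04 = 0.5577.
p*_A / p*_B = 0.4167/0.5577 = 0.7471.

0.75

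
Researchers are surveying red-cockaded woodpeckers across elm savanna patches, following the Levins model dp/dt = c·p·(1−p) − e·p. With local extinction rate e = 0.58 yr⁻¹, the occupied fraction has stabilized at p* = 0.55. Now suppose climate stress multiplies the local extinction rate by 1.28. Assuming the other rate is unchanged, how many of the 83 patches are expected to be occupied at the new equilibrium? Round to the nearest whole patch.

35

Balance c(1−p*) = e gives c = e/(1 − 0.55000) = 0.58/0.45000 = 1.28889.
New p* = 1 − e/c = 1 − 0.74240/1.28889 = 0.42400.
Expected occupied = 83 × 0.42400 = 35.19 ≈ 35.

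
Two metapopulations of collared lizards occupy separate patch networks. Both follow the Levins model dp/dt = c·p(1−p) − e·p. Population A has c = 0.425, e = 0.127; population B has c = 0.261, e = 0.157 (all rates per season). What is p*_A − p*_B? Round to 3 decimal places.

0.303

A: p*_A = 1 − 0.127/0.425 = 0.7012.
B: p*_B = 1 − 0.157/0.261 = 0.3985.
p*_A − p*_B = 0.7012 − 0.3985 = 0.3027.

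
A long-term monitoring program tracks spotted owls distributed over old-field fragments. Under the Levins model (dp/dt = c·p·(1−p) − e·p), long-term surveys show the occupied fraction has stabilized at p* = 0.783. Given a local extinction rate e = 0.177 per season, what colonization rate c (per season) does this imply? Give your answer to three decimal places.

0.816

At equilibrium c(1−p*) = e, so c = e/(1−p*).
c = 0.177/(1 − 0.783) = 0.177/0.2170 = 0.8157.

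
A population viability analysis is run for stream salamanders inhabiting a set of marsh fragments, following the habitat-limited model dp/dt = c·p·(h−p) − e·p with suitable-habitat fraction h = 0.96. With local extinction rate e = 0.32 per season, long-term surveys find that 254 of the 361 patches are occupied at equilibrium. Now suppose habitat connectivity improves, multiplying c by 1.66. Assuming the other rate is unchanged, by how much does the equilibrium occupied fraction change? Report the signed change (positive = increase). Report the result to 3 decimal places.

0.102

Observed p* = 254/361 = 0.70360.
Balance c(h−p*) = e gives c = e/(0.96 − 0.70360) = 0.32/0.25640 = 1.24805.
New p* = 0.96 − e/c = 0.96 − 0.32000/2.07176 = 0.80554.
Δp* = 0.80554 − 0.70360 = +0.10194.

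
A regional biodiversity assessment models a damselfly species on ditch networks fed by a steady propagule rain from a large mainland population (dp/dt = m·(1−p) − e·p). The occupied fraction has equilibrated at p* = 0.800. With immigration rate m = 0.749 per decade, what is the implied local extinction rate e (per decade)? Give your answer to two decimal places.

At equilibrium m(1−p*) = e·p*, so e = m(1−p*)/p*.
e = 0.749 × 0.2000 / 0.800 = 0.1872.

0.19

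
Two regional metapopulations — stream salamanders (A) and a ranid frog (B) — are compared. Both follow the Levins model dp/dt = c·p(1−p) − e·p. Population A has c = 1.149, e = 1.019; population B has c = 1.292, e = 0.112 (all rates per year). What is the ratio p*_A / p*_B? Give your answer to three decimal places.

A: p*_A = 1 − 1.019/1.149 = 0.1131.
B: p*_B = 1 − 0.112/1.292 = 0.9133.
p*_A / p*_B = 0.1131/0.9133 = 0.1239.

0.124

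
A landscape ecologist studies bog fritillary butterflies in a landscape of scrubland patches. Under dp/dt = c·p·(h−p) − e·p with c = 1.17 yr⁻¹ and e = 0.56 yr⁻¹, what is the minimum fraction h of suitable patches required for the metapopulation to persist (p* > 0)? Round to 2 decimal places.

0.48

p* = h − e/c is positive only when h > e/c.
h_min = e/c = 0.56/1.17 = 0.4786.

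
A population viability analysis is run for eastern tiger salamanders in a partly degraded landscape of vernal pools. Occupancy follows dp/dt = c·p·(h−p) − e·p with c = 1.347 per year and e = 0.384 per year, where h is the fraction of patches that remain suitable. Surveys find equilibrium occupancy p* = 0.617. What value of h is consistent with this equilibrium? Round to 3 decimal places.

0.902

At equilibrium c(h−p*) = e, so h = p* + e/c.
h = 0.617 + 0.384/1.347 = 0.617 + 0.2851 = 0.9021.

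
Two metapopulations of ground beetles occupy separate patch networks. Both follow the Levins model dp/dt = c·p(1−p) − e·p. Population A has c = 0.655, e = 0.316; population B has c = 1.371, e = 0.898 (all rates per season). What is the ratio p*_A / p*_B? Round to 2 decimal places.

1.50

A: p*_A = 1 − 0.316/0.655 = 0.5176.
B: p*_B = 1 − 0.898/1.371 = 0.3450.
p*_A / p*_B = 0.5176/0.3450 = 1.5002.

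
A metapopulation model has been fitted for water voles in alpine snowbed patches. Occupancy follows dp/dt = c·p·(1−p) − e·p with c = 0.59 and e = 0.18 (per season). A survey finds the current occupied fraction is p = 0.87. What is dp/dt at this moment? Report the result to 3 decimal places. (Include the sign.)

Colonization term: c·p·(1−p) = 0.59×0.87×0.1300 = 0.06673.
Extinction term: e·p = 0.15660.
dp/dt = 0.06673 − 0.15660 = -0.08987.

-0.090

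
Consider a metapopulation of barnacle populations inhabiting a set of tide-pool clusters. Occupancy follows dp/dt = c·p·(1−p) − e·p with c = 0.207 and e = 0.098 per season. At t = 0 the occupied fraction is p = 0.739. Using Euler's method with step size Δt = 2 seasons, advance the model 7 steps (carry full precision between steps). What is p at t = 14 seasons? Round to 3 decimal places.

0.553

Update rule: p ← p + [c·p·(1−p) − e·p]·Δt with Δt = 2.
  1  |  dp/dt·Δt = -0.064992  |  p_1 = 0.674008
  2  |  dp/dt·Δt = -0.041141  |  p_2 = 0.632867
  3  |  dp/dt·Δt = -0.027851  |  p_3 = 0.605016
  4  |  dp/dt·Δt = -0.019649  |  p_4 = 0.585367
  5  |  dp/dt·Δt = -0.014249  |  p_5 = 0.571118
  6  |  dp/dt·Δt = -0.010533  |  p_6 = 0.560585
  7  |  dp/dt·Δt = -0.007894  |  p_7 = 0.552691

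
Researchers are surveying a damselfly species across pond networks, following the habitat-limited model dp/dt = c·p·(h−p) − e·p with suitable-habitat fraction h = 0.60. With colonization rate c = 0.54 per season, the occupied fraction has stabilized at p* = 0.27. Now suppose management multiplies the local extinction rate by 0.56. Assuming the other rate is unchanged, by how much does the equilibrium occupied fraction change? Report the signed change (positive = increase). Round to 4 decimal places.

0.1452

Balance c(h−p*) = e gives e = 0.54×(0.6 − 0.27000) = 0.17820.
New p* = 0.6 − e/c = 0.6 − 0.09979/0.54000 = 0.41520.
Δp* = 0.41520 − 0.27000 = +0.14520.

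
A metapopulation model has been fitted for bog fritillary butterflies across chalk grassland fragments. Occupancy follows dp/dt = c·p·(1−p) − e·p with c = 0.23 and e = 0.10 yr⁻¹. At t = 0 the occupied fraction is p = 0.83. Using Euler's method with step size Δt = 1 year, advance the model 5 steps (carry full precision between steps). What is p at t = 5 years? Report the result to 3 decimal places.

0.668

Update rule: p ← p + [c·p·(1−p) − e·p]·Δt with Δt = 1.
step 1: Δp = -0.05055, p = 0.77945
step 2: Δp = -0.03841, p = 0.74105
step 3: Δp = -0.02997, p = 0.71108
step 4: Δp = -0.02386, p = 0.68722
step 5: Δp = -0.01928, p = 0.66794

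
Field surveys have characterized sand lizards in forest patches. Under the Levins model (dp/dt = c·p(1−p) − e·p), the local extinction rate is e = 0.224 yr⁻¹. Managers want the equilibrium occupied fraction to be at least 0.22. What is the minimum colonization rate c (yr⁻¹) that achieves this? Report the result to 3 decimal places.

p* = 1 − e/c ≥ 0.22 requires e/c ≤ 0.7800, i.e. c ≥ e/0.7800.
c_min = 0.224/0.7800 = 0.2872.

0.287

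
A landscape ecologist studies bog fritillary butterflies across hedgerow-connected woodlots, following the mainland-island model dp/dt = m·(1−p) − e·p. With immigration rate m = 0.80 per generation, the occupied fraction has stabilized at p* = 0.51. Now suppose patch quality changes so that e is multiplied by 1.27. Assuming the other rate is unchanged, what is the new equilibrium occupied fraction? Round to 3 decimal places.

0.450

Balance m(1−p*) = e·p* gives e = m(1−p*)/p* = 0.80×0.49000/0.51000 = 0.76863.
New p* = m/(m+e) = 0.80000/(0.80000+0.97616) = 0.45041.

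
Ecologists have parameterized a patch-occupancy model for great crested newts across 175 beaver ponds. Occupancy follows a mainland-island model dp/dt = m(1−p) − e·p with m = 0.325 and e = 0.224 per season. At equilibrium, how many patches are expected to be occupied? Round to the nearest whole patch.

p* = m/(m+e) = 0.325/0.5490 = 0.5920.
Expected occupied patches = N × p* = 175 × 0.5920 = 103.60 ≈ 104.

104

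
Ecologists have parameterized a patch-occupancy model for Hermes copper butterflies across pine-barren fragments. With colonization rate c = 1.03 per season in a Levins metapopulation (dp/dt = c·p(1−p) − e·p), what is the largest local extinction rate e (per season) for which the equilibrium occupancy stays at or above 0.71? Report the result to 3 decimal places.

0.299

1 − e/c ≥ 0.71 ⇒ e ≤ c(1 − 0.71) = 1.03 × 0.2900.
e_max = 0.2987.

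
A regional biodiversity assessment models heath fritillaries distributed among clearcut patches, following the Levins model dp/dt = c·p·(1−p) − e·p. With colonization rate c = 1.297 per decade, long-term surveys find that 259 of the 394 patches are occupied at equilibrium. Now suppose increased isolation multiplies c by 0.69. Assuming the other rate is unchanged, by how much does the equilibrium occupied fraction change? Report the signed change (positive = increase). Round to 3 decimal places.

Observed p* = 259/394 = 0.65736.
Balance c(1−p*) = e gives e = 1.297×(1 − 0.65736) = 0.44440.
New p* = 1 − e/c = 1 − 0.44440/0.89493 = 0.50342.
Δp* = 0.50342 − 0.65736 = -0.15394.

-0.154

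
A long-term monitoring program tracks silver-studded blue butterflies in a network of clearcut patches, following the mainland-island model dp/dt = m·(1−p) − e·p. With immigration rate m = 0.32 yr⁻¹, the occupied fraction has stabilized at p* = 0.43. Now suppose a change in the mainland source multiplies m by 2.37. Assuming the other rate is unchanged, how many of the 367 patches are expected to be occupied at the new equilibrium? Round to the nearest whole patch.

Balance m(1−p*) = e·p* gives e = m(1−p*)/p* = 0.32×0.57000/0.43000 = 0.42419.
New p* = m/(m+e) = 0.75840/(0.75840+0.42419) = 0.64130.
Expected occupied = 367 × 0.64130 = 235.36 ≈ 235.

235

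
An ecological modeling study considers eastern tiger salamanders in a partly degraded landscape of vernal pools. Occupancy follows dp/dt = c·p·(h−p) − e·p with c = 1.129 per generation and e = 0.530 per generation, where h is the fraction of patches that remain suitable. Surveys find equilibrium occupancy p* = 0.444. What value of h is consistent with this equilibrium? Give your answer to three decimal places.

0.913

At equilibrium c(h−p*) = e, so h = p* + e/c.
h = 0.444 + 0.530/1.129 = 0.444 + 0.4694 = 0.9134.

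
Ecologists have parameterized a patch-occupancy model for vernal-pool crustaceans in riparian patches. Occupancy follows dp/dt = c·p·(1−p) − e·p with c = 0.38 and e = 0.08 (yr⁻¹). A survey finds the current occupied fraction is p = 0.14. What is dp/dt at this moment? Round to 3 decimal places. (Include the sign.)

Colonization term: c·p·(1−p) = 0.38×0.14×0.8600 = 0.04575.
Extinction term: e·p = 0.01120.
dp/dt = 0.04575 − 0.01120 = 0.03455.

0.035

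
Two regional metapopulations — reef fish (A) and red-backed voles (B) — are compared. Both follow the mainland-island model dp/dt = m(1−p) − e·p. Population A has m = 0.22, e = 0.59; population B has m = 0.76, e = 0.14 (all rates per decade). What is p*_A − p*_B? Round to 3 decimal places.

A: p*_A = m/(m+e) = 0.22/0.8100 = 0.2716.
B: p*_B = 0.76/0.9000 = 0.8444.
p*_A − p*_B = 0.2716 − 0.8444 = -0.5728.

-0.573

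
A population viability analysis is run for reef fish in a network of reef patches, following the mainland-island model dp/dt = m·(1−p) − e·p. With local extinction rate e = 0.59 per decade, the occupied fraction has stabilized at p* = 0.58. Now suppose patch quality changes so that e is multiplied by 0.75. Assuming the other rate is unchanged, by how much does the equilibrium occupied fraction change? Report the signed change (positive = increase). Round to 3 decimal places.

0.068

Balance m(1−p*) = e·p* gives m = e·p*/(1−p*) = 0.59×0.58000/0.42000 = 0.81476.
New p* = m/(m+e) = 0.81476/(0.81476+0.44250) = 0.64804.
Δp* = 0.64804 − 0.58000 = +0.06804.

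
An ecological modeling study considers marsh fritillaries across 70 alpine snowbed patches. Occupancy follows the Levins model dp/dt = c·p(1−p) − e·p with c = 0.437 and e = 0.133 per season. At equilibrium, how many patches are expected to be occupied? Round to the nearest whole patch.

49

p* = 1 − e/c = 1 − 0.133/0.437 = 0.6957.
Expected occupied patches = N × p* = 70 × 0.6957 = 48.70 ≈ 49.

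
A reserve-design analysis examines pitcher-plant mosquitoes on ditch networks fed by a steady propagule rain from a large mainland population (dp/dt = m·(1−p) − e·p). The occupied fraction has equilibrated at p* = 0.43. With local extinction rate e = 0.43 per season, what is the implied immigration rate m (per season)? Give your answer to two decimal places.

0.32

At equilibrium m(1−p*) = e·p*, so m = e·p*/(1−p*).
m = 0.43 × 0.43 / 0.5700 = 0.1849/0.5700 = 0.3244.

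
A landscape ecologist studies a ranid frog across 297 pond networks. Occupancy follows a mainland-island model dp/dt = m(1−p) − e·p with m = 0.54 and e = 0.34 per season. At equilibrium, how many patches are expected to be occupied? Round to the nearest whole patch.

182

p* = m/(m+e) = 0.54/0.8800 = 0.6136.
Expected occupied patches = N × p* = 297 × 0.6136 = 182.25 ≈ 182.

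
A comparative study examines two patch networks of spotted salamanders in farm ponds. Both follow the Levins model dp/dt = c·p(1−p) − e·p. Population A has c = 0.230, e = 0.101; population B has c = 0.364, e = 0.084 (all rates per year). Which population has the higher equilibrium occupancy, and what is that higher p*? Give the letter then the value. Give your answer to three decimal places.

A: p*_A = 1 − 0.101/0.230 = 0.5609.
B: p*_B = 1 − 0.084/0.364 = 0.7692.
B is higher at 0.7692.

B, 0.769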